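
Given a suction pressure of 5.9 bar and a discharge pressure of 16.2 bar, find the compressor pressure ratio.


PR = P_high / P_low
PR = 16.2 / 5.9
PR = 2.746

2.746


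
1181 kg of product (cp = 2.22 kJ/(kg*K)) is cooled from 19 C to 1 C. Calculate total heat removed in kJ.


dT = 19 - (1) = 18 K
Q = m * cp * dT = 1181 * 2.22 * 18
Q = 47193 kJ

47193


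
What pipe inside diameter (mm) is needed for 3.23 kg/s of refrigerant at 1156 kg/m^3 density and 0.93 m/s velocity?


A = m_dot / (rho * v) = 3.23 / (1156 * 0.93) = 0.003004427577 m^2
d = sqrt(4*A/pi) * 1000
d = 61.8 mm

61.8


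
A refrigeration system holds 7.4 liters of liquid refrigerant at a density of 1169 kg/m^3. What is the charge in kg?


Charge = V * rho / 1000
Charge = 7.4 * 1169 / 1000
Charge = 8.65 kg

8.65


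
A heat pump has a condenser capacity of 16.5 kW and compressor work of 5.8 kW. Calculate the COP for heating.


COP_hp = Q_cond / W
COP_hp = 16.5 / 5.8
COP_hp = 2.845

2.845


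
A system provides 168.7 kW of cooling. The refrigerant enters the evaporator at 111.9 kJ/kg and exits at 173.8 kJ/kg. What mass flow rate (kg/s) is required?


dh = 173.8 - 111.9 = 61.9 kJ/kg
m_dot = Q / dh = 168.7 / 61.9 = 2.7254 kg/s

2.7254


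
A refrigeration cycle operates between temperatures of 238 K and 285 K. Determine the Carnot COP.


dT = 285 - 238 = 47 K
COP_carnot = T_cold / dT = 238 / 47
COP_carnot = 5.064

5.064


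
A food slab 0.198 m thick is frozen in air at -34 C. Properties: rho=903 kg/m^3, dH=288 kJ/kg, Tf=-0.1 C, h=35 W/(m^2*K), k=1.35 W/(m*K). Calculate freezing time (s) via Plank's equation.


dT = -0.1 - (-34) = 33.9 K
term1 = a/(2h) = 0.198/(2*35) = 0.002828571429
term2 = a^2/(8k) = 0.198^2/(8*1.35) = 0.00363
t = rho*dH*1000/dT * (term1 + term2)
t = 903*288*1000/33.9 * (0.002828571429 + 0.00363)
t = 49547 s

49547


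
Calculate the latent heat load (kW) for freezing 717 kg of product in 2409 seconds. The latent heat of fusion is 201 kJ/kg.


Q_lat = m * h_fg / t
Q_lat = 717 * 201 / 2409
Q_lat = 59.82 kW

59.82


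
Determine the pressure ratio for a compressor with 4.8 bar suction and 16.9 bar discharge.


PR = P_high / P_low
PR = 16.9 / 4.8
PR = 3.521

3.521


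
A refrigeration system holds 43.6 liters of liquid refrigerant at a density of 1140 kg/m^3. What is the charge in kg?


Charge = V * rho / 1000
Charge = 43.6 * 1140 / 1000
Charge = 49.7 kg

49.7


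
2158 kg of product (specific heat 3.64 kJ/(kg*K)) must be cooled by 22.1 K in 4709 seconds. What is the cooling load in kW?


Q = m * cp * dT / t
Q = 2158 * 3.64 * 22.1 / 4709
Q = 36.865 kW

36.865


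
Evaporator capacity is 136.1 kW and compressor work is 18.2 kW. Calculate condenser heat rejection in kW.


Q_cond = Q_evap + W
Q_cond = 136.1 + 18.2
Q_cond = 154.3 kW

154.3


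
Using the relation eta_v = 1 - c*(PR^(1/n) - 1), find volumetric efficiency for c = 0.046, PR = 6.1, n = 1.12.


PR^(1/n) = 6.1^(1/1.12) = 5.02559345
eta_v = 1 - 0.046 * (5.02559345 - 1)
eta_v = 0.8148

0.8148


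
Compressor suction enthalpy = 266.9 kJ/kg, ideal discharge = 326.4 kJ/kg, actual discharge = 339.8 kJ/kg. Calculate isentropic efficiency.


dh_ideal = 326.4 - 266.9 = 59.5 kJ/kg
dh_actual = 339.8 - 266.9 = 72.9 kJ/kg
eta_s = dh_ideal / dh_actual = 59.5 / 72.9
eta_s = 0.8162

0.8162


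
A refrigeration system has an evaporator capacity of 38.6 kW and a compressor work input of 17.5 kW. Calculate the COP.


COP = Q_evap / W
COP = 38.6 / 17.5
COP = 2.206

2.206


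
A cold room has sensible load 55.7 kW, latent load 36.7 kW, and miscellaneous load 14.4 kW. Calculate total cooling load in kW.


Q_total = Q_s + Q_l + Q_misc
Q_total = 55.7 + 36.7 + 14.4
Q_total = 106.8 kW

106.8


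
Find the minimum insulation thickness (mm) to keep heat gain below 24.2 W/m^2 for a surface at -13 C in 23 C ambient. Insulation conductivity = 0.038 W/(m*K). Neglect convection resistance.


dT = 23 - (-13) = 36 K
thickness = k * dT / q_max * 1000
thickness = 0.038 * 36 / 24.2 * 1000
thickness = 56.5 mm

56.5


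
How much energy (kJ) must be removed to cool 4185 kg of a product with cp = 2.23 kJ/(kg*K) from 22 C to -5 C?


dT = 22 - (-5) = 27 K
Q = m * cp * dT = 4185 * 2.23 * 27
Q = 251979 kJ

251979


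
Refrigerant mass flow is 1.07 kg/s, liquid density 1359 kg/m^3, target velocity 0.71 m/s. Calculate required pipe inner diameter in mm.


A = m_dot / (rho * v) = 1.07 / (1359 * 0.71) = 0.001108934697 m^2
d = sqrt(4*A/pi) * 1000
d = 37.6 mm

37.6


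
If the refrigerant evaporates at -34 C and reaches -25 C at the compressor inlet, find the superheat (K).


Superheat = T_suction - T_evap
Superheat = -25 - (-34)
Superheat = 9 K

9


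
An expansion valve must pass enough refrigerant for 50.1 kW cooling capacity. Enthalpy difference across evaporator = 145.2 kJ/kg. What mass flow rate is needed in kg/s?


m_dot = Q / dh
m_dot = 50.1 / 145.2
m_dot = 0.345 kg/s

0.345


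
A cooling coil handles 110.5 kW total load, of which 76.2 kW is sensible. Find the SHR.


SHR = Q_sensible / Q_total
SHR = 76.2 / 110.5
SHR = 0.69

0.69


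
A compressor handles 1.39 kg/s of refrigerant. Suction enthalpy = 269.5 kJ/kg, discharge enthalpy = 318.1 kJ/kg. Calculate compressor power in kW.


dh = 318.1 - 269.5 = 48.6 kJ/kg
W = m_dot * dh = 1.39 * 48.6 = 67.55 kW

67.55


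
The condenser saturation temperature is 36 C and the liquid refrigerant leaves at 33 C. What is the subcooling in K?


Subcooling = T_cond - T_liquid
Subcooling = 36 - 33
Subcooling = 3 K

3


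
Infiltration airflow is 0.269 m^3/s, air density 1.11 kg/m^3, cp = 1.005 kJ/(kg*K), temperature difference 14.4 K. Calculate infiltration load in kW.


Q = V_dot * rho * cp * dT
Q = 0.269 * 1.11 * 1.005 * 14.4
Q = 4.321 kW

4.321


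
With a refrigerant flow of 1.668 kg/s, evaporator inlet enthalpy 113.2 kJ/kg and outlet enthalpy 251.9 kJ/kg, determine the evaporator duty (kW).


dh = 251.9 - 113.2 = 138.7 kJ/kg
Q_evap = m_dot * dh = 1.668 * 138.7
Q_evap = 231.35 kW

231.35


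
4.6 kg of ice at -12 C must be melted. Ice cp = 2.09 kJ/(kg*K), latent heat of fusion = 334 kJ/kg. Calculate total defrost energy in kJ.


Sensible heat = cp * dT = 2.09 * 12 = 25.08 kJ/kg
Total per kg = 25.08 + 334 = 359.08 kJ/kg
Q = m * total = 4.6 * 359.08
Q = 1651.8 kJ

1651.8


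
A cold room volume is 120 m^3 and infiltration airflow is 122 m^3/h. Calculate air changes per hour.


ACH = flow / volume
ACH = 122 / 120
ACH = 1.017

1.017


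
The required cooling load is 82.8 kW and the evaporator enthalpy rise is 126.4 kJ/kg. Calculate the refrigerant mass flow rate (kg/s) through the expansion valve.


m_dot = Q / dh
m_dot = 82.8 / 126.4
m_dot = 0.6551 kg/s

0.6551


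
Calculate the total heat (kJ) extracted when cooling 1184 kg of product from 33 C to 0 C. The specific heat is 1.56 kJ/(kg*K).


dT = 33 - (0) = 33 K
Q = m * cp * dT = 1184 * 1.56 * 33
Q = 60952 kJ

60952


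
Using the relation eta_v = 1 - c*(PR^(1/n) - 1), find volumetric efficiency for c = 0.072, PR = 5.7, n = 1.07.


PR^(1/n) = 5.7^(1/1.07) = 5.08657086
eta_v = 1 - 0.072 * (5.08657086 - 1)
eta_v = 0.7058

0.7058


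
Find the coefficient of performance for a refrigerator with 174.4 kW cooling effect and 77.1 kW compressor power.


COP = Q_evap / W
COP = 174.4 / 77.1
COP = 2.262

2.262


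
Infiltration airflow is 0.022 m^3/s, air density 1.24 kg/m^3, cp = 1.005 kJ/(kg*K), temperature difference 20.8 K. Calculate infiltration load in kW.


Q = V_dot * rho * cp * dT
Q = 0.022 * 1.24 * 1.005 * 20.8
Q = 0.57 kW

0.57


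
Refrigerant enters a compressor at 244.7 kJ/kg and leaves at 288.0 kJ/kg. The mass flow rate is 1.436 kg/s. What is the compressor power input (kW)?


dh = 288.0 - 244.7 = 43.3 kJ/kg
W = m_dot * dh = 1.436 * 43.3 = 62.18 kW

62.18


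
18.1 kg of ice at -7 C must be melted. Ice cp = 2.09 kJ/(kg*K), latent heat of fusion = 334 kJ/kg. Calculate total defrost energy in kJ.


Sensible heat = cp * dT = 2.09 * 7 = 14.63 kJ/kg
Total per kg = 14.63 + 334 = 348.63 kJ/kg
Q = m * total = 18.1 * 348.63
Q = 6310.2 kJ

6310.2


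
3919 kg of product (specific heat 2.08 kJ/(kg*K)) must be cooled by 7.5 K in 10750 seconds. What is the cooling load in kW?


Q = m * cp * dT / t
Q = 3919 * 2.08 * 7.5 / 10750
Q = 5.687 kW

5.687


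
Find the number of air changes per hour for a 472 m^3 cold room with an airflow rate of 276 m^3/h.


ACH = flow / volume
ACH = 276 / 472
ACH = 0.585

0.585


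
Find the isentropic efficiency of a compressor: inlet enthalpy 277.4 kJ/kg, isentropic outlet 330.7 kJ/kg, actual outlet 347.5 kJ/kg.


dh_ideal = 330.7 - 277.4 = 53.3 kJ/kg
dh_actual = 347.5 - 277.4 = 70.1 kJ/kg
eta_s = dh_ideal / dh_actual = 53.3 / 70.1
eta_s = 0.7603

0.7603


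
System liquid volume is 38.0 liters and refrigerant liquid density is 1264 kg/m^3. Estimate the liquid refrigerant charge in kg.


Charge = V * rho / 1000
Charge = 38.0 * 1264 / 1000
Charge = 48.03 kg

48.03


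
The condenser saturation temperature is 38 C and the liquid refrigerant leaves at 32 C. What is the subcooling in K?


Subcooling = T_cond - T_liquid
Subcooling = 38 - 32
Subcooling = 6 K

6


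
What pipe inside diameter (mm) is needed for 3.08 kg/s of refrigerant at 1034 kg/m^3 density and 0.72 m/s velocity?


A = m_dot / (rho * v) = 3.08 / (1034 * 0.72) = 0.004137115839 m^2
d = sqrt(4*A/pi) * 1000
d = 72.6 mm

72.6


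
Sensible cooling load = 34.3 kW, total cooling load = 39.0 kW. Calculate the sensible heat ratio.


SHR = Q_sensible / Q_total
SHR = 34.3 / 39.0
SHR = 0.879

0.879


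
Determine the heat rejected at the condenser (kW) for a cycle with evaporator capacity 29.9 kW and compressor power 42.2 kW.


Q_cond = Q_evap + W
Q_cond = 29.9 + 42.2
Q_cond = 72.1 kW

72.1


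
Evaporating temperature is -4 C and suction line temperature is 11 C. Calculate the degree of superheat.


Superheat = T_suction - T_evap
Superheat = 11 - (-4)
Superheat = 15 K

15


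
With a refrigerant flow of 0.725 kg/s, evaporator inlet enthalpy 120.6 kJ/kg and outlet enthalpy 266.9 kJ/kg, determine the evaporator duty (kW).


dh = 266.9 - 120.6 = 146.3 kJ/kg
Q_evap = m_dot * dh = 0.725 * 146.3
Q_evap = 106.07 kW

106.07


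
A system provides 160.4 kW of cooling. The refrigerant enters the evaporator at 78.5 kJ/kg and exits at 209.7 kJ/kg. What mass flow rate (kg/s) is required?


dh = 209.7 - 78.5 = 131.2 kJ/kg
m_dot = Q / dh = 160.4 / 131.2 = 1.2226 kg/s

1.2226


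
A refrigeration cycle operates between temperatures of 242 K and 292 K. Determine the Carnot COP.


dT = 292 - 242 = 50 K
COP_carnot = T_cold / dT = 242 / 50
COP_carnot = 4.84

4.84


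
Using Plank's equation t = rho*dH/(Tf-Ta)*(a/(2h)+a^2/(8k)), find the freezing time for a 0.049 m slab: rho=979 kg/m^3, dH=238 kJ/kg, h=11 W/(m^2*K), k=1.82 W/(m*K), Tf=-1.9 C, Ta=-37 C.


dT = -1.9 - (-37) = 35.1 K
term1 = a/(2h) = 0.049/(2*11) = 0.002227272727
term2 = a^2/(8k) = 0.049^2/(8*1.82) = 0.0001649038462
t = rho*dH*1000/dT * (term1 + term2)
t = 979*238*1000/35.1 * (0.002227272727 + 0.0001649038462)
t = 15880 s

15880


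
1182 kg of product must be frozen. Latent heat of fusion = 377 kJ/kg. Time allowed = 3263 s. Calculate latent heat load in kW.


Q_lat = m * h_fg / t
Q_lat = 1182 * 377 / 3263
Q_lat = 136.57 kW

136.57


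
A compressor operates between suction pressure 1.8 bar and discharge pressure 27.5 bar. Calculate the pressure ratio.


PR = P_high / P_low
PR = 27.5 / 1.8
PR = 15.278

15.278


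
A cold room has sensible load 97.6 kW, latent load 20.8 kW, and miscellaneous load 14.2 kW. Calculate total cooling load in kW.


Q_total = Q_s + Q_l + Q_misc
Q_total = 97.6 + 20.8 + 14.2
Q_total = 132.6 kW

132.6


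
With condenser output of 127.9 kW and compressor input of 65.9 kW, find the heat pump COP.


COP_hp = Q_cond / W
COP_hp = 127.9 / 65.9
COP_hp = 1.941

1.941


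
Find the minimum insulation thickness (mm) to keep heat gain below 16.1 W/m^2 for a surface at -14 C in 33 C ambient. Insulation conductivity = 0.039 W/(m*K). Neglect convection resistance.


dT = 33 - (-14) = 47 K
thickness = k * dT / q_max * 1000
thickness = 0.039 * 47 / 16.1 * 1000
thickness = 113.9 mm

113.9


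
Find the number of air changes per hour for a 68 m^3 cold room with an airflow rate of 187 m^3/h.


ACH = flow / volume
ACH = 187 / 68
ACH = 2.75

2.75


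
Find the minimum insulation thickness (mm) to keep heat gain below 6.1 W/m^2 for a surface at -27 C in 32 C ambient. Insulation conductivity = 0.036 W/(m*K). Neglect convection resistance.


dT = 32 - (-27) = 59 K
thickness = k * dT / q_max * 1000
thickness = 0.036 * 59 / 6.1 * 1000
thickness = 348.2 mm

348.2


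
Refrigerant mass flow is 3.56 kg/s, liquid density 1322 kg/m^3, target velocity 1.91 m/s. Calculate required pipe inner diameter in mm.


A = m_dot / (rho * v) = 3.56 / (1322 * 1.91) = 0.001409889823 m^2
d = sqrt(4*A/pi) * 1000
d = 42.4 mm

42.4


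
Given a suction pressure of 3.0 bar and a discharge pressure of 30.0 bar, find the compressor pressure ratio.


PR = P_high / P_low
PR = 30.0 / 3.0
PR = 10.0

10.0


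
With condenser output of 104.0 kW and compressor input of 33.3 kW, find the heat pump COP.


COP_hp = Q_cond / W
COP_hp = 104.0 / 33.3
COP_hp = 3.123

3.123


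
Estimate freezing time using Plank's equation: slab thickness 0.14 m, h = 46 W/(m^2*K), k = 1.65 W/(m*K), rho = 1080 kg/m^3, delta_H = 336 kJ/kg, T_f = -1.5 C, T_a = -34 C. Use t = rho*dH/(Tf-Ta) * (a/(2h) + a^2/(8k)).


dT = -1.5 - (-34) = 32.5 K
term1 = a/(2h) = 0.14/(2*46) = 0.00152173913
term2 = a^2/(8k) = 0.14^2/(8*1.65) = 0.001484848485
t = rho*dH*1000/dT * (term1 + term2)
t = 1080*336*1000/32.5 * (0.00152173913 + 0.001484848485)
t = 33570 s

33570


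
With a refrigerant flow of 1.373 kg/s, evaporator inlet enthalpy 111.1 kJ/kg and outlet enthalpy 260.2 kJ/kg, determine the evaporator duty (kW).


dh = 260.2 - 111.1 = 149.1 kJ/kg
Q_evap = m_dot * dh = 1.373 * 149.1
Q_evap = 204.71 kW

204.71


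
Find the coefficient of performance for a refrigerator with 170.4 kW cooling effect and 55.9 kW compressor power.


COP = Q_evap / W
COP = 170.4 / 55.9
COP = 3.048

3.048


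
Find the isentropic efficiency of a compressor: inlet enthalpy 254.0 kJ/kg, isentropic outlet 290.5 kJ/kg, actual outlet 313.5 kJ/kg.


dh_ideal = 290.5 - 254.0 = 36.5 kJ/kg
dh_actual = 313.5 - 254.0 = 59.5 kJ/kg
eta_s = dh_ideal / dh_actual = 36.5 / 59.5
eta_s = 0.6134

0.6134


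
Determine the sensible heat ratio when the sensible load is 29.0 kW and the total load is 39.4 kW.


SHR = Q_sensible / Q_total
SHR = 29.0 / 39.4
SHR = 0.736

0.736


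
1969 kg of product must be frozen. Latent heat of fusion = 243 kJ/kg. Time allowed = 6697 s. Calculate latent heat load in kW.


Q_lat = m * h_fg / t
Q_lat = 1969 * 243 / 6697
Q_lat = 71.44 kW

71.44


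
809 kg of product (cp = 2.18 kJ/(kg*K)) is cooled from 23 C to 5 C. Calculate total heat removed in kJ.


dT = 23 - (5) = 18 K
Q = m * cp * dT = 809 * 2.18 * 18
Q = 31745 kJ

31745


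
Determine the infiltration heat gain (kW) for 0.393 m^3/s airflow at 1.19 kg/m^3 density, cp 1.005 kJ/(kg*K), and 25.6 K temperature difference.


Q = V_dot * rho * cp * dT
Q = 0.393 * 1.19 * 1.005 * 25.6
Q = 12.032 kW

12.032


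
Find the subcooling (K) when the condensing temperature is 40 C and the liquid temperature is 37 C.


Subcooling = T_cond - T_liquid
Subcooling = 40 - 37
Subcooling = 3 K

3


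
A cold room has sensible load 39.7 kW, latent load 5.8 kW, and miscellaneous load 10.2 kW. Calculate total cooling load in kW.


Q_total = Q_s + Q_l + Q_misc
Q_total = 39.7 + 5.8 + 10.2
Q_total = 55.7 kW

55.7


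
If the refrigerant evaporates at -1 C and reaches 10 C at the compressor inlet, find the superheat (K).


Superheat = T_suction - T_evap
Superheat = 10 - (-1)
Superheat = 11 K

11


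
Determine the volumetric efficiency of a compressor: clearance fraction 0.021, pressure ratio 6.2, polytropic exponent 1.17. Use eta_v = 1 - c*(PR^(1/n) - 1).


PR^(1/n) = 6.2^(1/1.17) = 4.75617531
eta_v = 1 - 0.021 * (4.75617531 - 1)
eta_v = 0.9211

0.9211


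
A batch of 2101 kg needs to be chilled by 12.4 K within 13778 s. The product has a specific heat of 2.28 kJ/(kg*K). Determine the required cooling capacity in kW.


Q = m * cp * dT / t
Q = 2101 * 2.28 * 12.4 / 13778
Q = 4.311 kW

4.311


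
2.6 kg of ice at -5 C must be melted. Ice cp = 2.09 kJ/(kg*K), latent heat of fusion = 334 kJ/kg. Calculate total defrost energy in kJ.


Sensible heat = cp * dT = 2.09 * 5 = 10.45 kJ/kg
Total per kg = 10.45 + 334 = 344.45 kJ/kg
Q = m * total = 2.6 * 344.45
Q = 895.6 kJ

895.6


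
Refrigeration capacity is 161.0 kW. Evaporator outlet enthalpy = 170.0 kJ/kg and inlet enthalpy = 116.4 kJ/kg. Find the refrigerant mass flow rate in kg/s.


dh = 170.0 - 116.4 = 53.6 kJ/kg
m_dot = Q / dh = 161.0 / 53.6 = 3.0037 kg/s

3.0037


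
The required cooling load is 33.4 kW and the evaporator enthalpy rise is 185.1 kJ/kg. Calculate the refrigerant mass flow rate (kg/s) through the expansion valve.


m_dot = Q / dh
m_dot = 33.4 / 185.1
m_dot = 0.1804 kg/s

0.1804


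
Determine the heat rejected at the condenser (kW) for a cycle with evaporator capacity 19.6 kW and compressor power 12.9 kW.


Q_cond = Q_evap + W
Q_cond = 19.6 + 12.9
Q_cond = 32.5 kW

32.5


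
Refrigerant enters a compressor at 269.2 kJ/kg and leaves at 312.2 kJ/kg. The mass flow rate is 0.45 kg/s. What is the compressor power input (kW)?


dh = 312.2 - 269.2 = 43.0 kJ/kg
W = m_dot * dh = 0.45 * 43.0 = 19.35 kW

19.35


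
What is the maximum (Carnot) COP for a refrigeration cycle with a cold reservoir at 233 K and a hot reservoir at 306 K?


dT = 306 - 233 = 73 K
COP_carnot = T_cold / dT = 233 / 73
COP_carnot = 3.192

3.192


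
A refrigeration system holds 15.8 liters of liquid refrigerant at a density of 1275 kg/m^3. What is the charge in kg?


Charge = V * rho / 1000
Charge = 15.8 * 1275 / 1000
Charge = 20.15 kg

20.15


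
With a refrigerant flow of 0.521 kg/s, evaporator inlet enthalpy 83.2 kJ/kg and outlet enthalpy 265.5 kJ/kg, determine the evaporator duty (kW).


dh = 265.5 - 83.2 = 182.3 kJ/kg
Q_evap = m_dot * dh = 0.521 * 182.3
Q_evap = 94.98 kW

94.98


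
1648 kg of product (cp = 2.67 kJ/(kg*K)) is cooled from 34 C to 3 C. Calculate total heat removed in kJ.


dT = 34 - (3) = 31 K
Q = m * cp * dT = 1648 * 2.67 * 31
Q = 136405 kJ

136405


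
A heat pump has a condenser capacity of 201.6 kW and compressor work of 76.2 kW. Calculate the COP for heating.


COP_hp = Q_cond / W
COP_hp = 201.6 / 76.2
COP_hp = 2.646

2.646


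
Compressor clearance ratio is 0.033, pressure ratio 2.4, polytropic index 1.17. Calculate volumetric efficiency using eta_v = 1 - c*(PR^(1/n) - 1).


PR^(1/n) = 2.4^(1/1.17) = 2.11332784
eta_v = 1 - 0.033 * (2.11332784 - 1)
eta_v = 0.9633

0.9633


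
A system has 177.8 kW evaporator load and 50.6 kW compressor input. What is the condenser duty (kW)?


Q_cond = Q_evap + W
Q_cond = 177.8 + 50.6
Q_cond = 228.4 kW

228.4


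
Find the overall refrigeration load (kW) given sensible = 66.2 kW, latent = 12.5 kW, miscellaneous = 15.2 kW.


Q_total = Q_s + Q_l + Q_misc
Q_total = 66.2 + 12.5 + 15.2
Q_total = 93.9 kW

93.9


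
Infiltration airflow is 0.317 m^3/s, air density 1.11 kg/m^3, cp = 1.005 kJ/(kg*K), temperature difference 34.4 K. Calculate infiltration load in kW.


Q = V_dot * rho * cp * dT
Q = 0.317 * 1.11 * 1.005 * 34.4
Q = 12.165 kW

12.165


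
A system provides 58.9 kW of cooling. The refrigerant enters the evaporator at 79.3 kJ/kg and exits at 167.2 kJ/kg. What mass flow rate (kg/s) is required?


dh = 167.2 - 79.3 = 87.9 kJ/kg
m_dot = Q / dh = 58.9 / 87.9 = 0.6701 kg/s

0.6701


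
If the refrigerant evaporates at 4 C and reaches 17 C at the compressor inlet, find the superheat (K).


Superheat = T_suction - T_evap
Superheat = 17 - (4)
Superheat = 13 K

13


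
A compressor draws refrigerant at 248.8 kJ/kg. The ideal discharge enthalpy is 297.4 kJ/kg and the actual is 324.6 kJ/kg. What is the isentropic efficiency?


dh_ideal = 297.4 - 248.8 = 48.6 kJ/kg
dh_actual = 324.6 - 248.8 = 75.8 kJ/kg
eta_s = dh_ideal / dh_actual = 48.6 / 75.8
eta_s = 0.6412

0.6412


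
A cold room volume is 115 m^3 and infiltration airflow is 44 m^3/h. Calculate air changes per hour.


ACH = flow / volume
ACH = 44 / 115
ACH = 0.383

0.383


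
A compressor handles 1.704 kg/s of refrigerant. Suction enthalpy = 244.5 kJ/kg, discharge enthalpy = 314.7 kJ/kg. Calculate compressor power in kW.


dh = 314.7 - 244.5 = 70.2 kJ/kg
W = m_dot * dh = 1.704 * 70.2 = 119.62 kW

119.62


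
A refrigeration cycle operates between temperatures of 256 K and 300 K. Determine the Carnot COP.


dT = 300 - 256 = 44 K
COP_carnot = T_cold / dT = 256 / 44
COP_carnot = 5.818

5.818


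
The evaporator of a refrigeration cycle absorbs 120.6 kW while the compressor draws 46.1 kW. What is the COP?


COP = Q_evap / W
COP = 120.6 / 46.1
COP = 2.616

2.616


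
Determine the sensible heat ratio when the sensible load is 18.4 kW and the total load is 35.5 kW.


SHR = Q_sensible / Q_total
SHR = 18.4 / 35.5
SHR = 0.518

0.518


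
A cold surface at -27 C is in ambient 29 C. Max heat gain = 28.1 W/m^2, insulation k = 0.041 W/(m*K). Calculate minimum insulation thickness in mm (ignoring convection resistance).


dT = 29 - (-27) = 56 K
thickness = k * dT / q_max * 1000
thickness = 0.041 * 56 / 28.1 * 1000
thickness = 81.7 mm

81.7


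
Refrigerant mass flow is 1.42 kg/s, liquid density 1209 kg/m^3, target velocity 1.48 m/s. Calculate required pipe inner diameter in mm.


A = m_dot / (rho * v) = 1.42 / (1209 * 1.48) = 0.0007935975678 m^2
d = sqrt(4*A/pi) * 1000
d = 31.8 mm

31.8


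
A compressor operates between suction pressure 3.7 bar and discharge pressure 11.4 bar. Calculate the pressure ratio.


PR = P_high / P_low
PR = 11.4 / 3.7
PR = 3.081

3.081


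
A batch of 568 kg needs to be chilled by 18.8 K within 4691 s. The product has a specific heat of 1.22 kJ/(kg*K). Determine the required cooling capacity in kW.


Q = m * cp * dT / t
Q = 568 * 1.22 * 18.8 / 4691
Q = 2.777 kW

2.777


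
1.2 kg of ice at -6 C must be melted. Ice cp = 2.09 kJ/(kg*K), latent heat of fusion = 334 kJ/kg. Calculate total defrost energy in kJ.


Sensible heat = cp * dT = 2.09 * 6 = 12.54 kJ/kg
Total per kg = 12.54 + 334 = 346.54 kJ/kg
Q = m * total = 1.2 * 346.54
Q = 415.8 kJ

415.8


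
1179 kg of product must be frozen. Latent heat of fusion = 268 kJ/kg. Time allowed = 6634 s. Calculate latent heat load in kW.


Q_lat = m * h_fg / t
Q_lat = 1179 * 268 / 6634
Q_lat = 47.63 kW

47.63


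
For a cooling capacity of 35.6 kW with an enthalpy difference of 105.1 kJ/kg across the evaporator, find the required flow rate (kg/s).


m_dot = Q / dh
m_dot = 35.6 / 105.1
m_dot = 0.3387 kg/s

0.3387


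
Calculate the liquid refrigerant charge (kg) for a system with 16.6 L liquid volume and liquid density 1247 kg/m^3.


Charge = V * rho / 1000
Charge = 16.6 * 1247 / 1000
Charge = 20.7 kg

20.7


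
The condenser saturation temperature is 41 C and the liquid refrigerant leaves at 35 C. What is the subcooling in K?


Subcooling = T_cond - T_liquid
Subcooling = 41 - 35
Subcooling = 6 K

6


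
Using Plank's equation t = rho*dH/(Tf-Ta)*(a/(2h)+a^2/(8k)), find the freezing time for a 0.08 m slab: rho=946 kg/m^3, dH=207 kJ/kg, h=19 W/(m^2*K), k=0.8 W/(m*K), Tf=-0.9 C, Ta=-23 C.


dT = -0.9 - (-23) = 22.1 K
term1 = a/(2h) = 0.08/(2*19) = 0.002105263158
term2 = a^2/(8k) = 0.08^2/(8*0.8) = 0.001
t = rho*dH*1000/dT * (term1 + term2)
t = 946*207*1000/22.1 * (0.002105263158 + 0.001)
t = 27515 s

27515


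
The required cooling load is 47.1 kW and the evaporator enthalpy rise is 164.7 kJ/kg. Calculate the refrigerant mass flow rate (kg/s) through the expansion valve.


m_dot = Q / dh
m_dot = 47.1 / 164.7
m_dot = 0.286 kg/s

0.286


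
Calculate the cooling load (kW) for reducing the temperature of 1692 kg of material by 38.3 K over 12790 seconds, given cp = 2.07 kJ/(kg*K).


Q = m * cp * dT / t
Q = 1692 * 2.07 * 38.3 / 12790
Q = 10.488 kW

10.488


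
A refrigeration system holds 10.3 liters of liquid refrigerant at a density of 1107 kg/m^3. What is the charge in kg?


Charge = V * rho / 1000
Charge = 10.3 * 1107 / 1000
Charge = 11.4 kg

11.4


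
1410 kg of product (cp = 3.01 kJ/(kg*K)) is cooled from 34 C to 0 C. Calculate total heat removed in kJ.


dT = 34 - (0) = 34 K
Q = m * cp * dT = 1410 * 3.01 * 34
Q = 144299 kJ

144299


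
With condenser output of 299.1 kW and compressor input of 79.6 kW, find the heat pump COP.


COP_hp = Q_cond / W
COP_hp = 299.1 / 79.6
COP_hp = 3.758

3.758


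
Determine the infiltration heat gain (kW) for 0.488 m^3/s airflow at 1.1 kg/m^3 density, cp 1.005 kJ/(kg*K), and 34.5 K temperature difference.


Q = V_dot * rho * cp * dT
Q = 0.488 * 1.1 * 1.005 * 34.5
Q = 18.612 kW

18.612


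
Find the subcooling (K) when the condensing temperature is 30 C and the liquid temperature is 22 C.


Subcooling = T_cond - T_liquid
Subcooling = 30 - 22
Subcooling = 8 K

8


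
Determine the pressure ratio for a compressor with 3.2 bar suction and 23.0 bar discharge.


PR = P_high / P_low
PR = 23.0 / 3.2
PR = 7.188

7.188


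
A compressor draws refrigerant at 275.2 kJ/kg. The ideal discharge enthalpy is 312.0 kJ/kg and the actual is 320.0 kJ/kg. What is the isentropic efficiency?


dh_ideal = 312.0 - 275.2 = 36.8 kJ/kg
dh_actual = 320.0 - 275.2 = 44.8 kJ/kg
eta_s = dh_ideal / dh_actual = 36.8 / 44.8
eta_s = 0.8214

0.8214


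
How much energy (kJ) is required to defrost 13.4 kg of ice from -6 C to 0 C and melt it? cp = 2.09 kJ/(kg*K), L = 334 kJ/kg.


Sensible heat = cp * dT = 2.09 * 6 = 12.54 kJ/kg
Total per kg = 12.54 + 334 = 346.54 kJ/kg
Q = m * total = 13.4 * 346.54
Q = 4643.6 kJ

4643.6


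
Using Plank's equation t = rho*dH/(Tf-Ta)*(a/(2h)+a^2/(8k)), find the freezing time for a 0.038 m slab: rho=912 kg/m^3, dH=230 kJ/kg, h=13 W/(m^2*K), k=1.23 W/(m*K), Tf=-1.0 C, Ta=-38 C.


dT = -1.0 - (-38) = 37.0 K
term1 = a/(2h) = 0.038/(2*13) = 0.001461538462
term2 = a^2/(8k) = 0.038^2/(8*1.23) = 0.0001467479675
t = rho*dH*1000/dT * (term1 + term2)
t = 912*230*1000/37.0 * (0.001461538462 + 0.0001467479675)
t = 9118 s

9118


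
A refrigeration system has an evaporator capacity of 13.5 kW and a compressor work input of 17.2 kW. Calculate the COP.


COP = Q_evap / W
COP = 13.5 / 17.2
COP = 0.785

0.785


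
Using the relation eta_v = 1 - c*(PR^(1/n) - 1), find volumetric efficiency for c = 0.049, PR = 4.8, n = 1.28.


PR^(1/n) = 4.8^(1/1.28) = 3.40580451
eta_v = 1 - 0.049 * (3.40580451 - 1)
eta_v = 0.8821

0.8821


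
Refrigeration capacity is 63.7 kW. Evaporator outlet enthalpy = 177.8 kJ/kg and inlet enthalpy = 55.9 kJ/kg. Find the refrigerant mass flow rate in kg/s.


dh = 177.8 - 55.9 = 121.9 kJ/kg
m_dot = Q / dh = 63.7 / 121.9 = 0.5226 kg/s

0.5226


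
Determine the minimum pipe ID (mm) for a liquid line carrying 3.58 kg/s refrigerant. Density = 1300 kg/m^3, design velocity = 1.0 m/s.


A = m_dot / (rho * v) = 3.58 / (1300 * 1.0) = 0.002753846154 m^2
d = sqrt(4*A/pi) * 1000
d = 59.2 mm

59.2


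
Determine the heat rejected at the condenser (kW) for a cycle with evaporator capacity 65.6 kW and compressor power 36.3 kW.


Q_cond = Q_evap + W
Q_cond = 65.6 + 36.3
Q_cond = 101.9 kW

101.9


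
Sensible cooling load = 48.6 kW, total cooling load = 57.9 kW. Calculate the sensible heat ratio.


SHR = Q_sensible / Q_total
SHR = 48.6 / 57.9
SHR = 0.839

0.839


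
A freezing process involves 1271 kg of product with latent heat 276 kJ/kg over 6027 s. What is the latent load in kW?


Q_lat = m * h_fg / t
Q_lat = 1271 * 276 / 6027
Q_lat = 58.2 kW

58.2


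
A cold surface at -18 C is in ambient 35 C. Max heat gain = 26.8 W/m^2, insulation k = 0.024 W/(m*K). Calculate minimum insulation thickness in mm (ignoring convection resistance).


dT = 35 - (-18) = 53 K
thickness = k * dT / q_max * 1000
thickness = 0.024 * 53 / 26.8 * 1000
thickness = 47.5 mm

47.5


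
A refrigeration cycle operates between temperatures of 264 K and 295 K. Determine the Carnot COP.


dT = 295 - 264 = 31 K
COP_carnot = T_cold / dT = 264 / 31
COP_carnot = 8.516

8.516


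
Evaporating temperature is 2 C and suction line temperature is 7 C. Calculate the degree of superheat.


Superheat = T_suction - T_evap
Superheat = 7 - (2)
Superheat = 5 K

5


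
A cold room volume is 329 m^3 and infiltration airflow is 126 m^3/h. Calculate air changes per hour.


ACH = flow / volume
ACH = 126 / 329
ACH = 0.383

0.383


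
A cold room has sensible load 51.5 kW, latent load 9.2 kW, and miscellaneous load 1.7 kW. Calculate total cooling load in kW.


Q_total = Q_s + Q_l + Q_misc
Q_total = 51.5 + 9.2 + 1.7
Q_total = 62.4 kW

62.4


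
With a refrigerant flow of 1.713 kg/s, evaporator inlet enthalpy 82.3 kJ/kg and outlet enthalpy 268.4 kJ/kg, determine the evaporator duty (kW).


dh = 268.4 - 82.3 = 186.1 kJ/kg
Q_evap = m_dot * dh = 1.713 * 186.1
Q_evap = 318.79 kW

318.79


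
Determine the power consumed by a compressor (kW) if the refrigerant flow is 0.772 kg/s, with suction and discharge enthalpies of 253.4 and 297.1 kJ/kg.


dh = 297.1 - 253.4 = 43.7 kJ/kg
W = m_dot * dh = 0.772 * 43.7 = 33.74 kW

33.74


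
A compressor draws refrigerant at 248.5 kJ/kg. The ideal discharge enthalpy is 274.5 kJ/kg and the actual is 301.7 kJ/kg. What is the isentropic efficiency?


dh_ideal = 274.5 - 248.5 = 26.0 kJ/kg
dh_actual = 301.7 - 248.5 = 53.2 kJ/kg
eta_s = dh_ideal / dh_actual = 26.0 / 53.2
eta_s = 0.4887

0.4887


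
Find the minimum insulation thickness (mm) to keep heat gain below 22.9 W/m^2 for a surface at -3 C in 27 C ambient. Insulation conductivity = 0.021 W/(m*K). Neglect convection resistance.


dT = 27 - (-3) = 30 K
thickness = k * dT / q_max * 1000
thickness = 0.021 * 30 / 22.9 * 1000
thickness = 27.5 mm

27.5


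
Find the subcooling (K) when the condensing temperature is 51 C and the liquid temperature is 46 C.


Subcooling = T_cond - T_liquid
Subcooling = 51 - 46
Subcooling = 5 K

5


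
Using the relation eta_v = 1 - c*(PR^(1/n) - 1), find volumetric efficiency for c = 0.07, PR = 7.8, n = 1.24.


PR^(1/n) = 7.8^(1/1.24) = 5.24120481
eta_v = 1 - 0.07 * (5.24120481 - 1)
eta_v = 0.7031

0.7031


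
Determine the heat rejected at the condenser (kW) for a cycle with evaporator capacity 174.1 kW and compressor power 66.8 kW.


Q_cond = Q_evap + W
Q_cond = 174.1 + 66.8
Q_cond = 240.9 kW

240.9


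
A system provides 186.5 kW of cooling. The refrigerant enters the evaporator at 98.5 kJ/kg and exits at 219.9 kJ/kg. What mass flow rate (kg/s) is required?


dh = 219.9 - 98.5 = 121.4 kJ/kg
m_dot = Q / dh = 186.5 / 121.4 = 1.5362 kg/s

1.5362


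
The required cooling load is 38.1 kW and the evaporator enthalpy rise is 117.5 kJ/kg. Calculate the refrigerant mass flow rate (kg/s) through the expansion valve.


m_dot = Q / dh
m_dot = 38.1 / 117.5
m_dot = 0.3243 kg/s

0.3243


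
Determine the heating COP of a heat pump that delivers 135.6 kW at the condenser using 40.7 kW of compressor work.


COP_hp = Q_cond / W
COP_hp = 135.6 / 40.7
COP_hp = 3.332

3.332


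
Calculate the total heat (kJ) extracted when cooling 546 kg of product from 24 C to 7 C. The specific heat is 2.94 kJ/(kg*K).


dT = 24 - (7) = 17 K
Q = m * cp * dT = 546 * 2.94 * 17
Q = 27289 kJ

27289


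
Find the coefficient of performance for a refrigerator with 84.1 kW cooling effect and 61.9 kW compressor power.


COP = Q_evap / W
COP = 84.1 / 61.9
COP = 1.359

1.359


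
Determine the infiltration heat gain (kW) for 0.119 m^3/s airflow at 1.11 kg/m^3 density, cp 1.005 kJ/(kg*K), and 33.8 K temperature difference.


Q = V_dot * rho * cp * dT
Q = 0.119 * 1.11 * 1.005 * 33.8
Q = 4.487 kW

4.487


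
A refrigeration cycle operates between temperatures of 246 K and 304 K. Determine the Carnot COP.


dT = 304 - 246 = 58 K
COP_carnot = T_cold / dT = 246 / 58
COP_carnot = 4.241

4.241


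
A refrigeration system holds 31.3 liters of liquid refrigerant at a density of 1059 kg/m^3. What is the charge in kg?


Charge = V * rho / 1000
Charge = 31.3 * 1059 / 1000
Charge = 33.15 kg

33.15


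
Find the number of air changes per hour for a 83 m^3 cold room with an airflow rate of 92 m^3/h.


ACH = flow / volume
ACH = 92 / 83
ACH = 1.108

1.108


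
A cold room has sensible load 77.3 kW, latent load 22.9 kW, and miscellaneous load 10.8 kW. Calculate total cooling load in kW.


Q_total = Q_s + Q_l + Q_misc
Q_total = 77.3 + 22.9 + 10.8
Q_total = 111.0 kW

111.0


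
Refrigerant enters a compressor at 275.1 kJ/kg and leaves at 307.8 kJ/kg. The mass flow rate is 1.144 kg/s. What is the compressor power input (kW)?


dh = 307.8 - 275.1 = 32.7 kJ/kg
W = m_dot * dh = 1.144 * 32.7 = 37.41 kW

37.41


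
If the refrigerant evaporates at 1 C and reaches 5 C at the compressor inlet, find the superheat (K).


Superheat = T_suction - T_evap
Superheat = 5 - (1)
Superheat = 4 K

4


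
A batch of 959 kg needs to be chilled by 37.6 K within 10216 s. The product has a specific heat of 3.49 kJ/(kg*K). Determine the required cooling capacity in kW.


Q = m * cp * dT / t
Q = 959 * 3.49 * 37.6 / 10216
Q = 12.318 kW

12.318


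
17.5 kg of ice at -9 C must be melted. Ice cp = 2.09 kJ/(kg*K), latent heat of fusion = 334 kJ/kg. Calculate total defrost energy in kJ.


Sensible heat = cp * dT = 2.09 * 9 = 18.81 kJ/kg
Total per kg = 18.81 + 334 = 352.81 kJ/kg
Q = m * total = 17.5 * 352.81
Q = 6174.2 kJ

6174.2


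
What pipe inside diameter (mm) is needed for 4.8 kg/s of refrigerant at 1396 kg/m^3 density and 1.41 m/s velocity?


A = m_dot / (rho * v) = 4.8 / (1396 * 1.41) = 0.002438578309 m^2
d = sqrt(4*A/pi) * 1000
d = 55.7 mm

55.7


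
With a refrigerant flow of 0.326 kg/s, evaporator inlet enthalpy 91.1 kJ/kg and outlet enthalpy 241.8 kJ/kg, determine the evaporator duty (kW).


dh = 241.8 - 91.1 = 150.7 kJ/kg
Q_evap = m_dot * dh = 0.326 * 150.7
Q_evap = 49.13 kW

49.13


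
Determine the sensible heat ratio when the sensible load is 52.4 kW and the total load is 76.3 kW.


SHR = Q_sensible / Q_total
SHR = 52.4 / 76.3
SHR = 0.687

0.687


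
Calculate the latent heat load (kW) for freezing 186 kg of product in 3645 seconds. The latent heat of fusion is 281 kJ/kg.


Q_lat = m * h_fg / t
Q_lat = 186 * 281 / 3645
Q_lat = 14.34 kW

14.34


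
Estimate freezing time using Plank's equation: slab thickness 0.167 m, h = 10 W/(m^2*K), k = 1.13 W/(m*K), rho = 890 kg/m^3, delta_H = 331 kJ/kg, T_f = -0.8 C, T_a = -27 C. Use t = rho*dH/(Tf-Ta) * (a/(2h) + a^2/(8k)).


dT = -0.8 - (-27) = 26.2 K
term1 = a/(2h) = 0.167/(2*10) = 0.00835
term2 = a^2/(8k) = 0.167^2/(8*1.13) = 0.003085066372
t = rho*dH*1000/dT * (term1 + term2)
t = 890*331*1000/26.2 * (0.00835 + 0.003085066372)
t = 128575 s

128575


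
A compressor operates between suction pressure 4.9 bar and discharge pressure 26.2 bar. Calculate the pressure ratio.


PR = P_high / P_low
PR = 26.2 / 4.9
PR = 5.347

5.347


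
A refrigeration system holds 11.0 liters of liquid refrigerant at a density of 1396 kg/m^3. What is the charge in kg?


Charge = V * rho / 1000
Charge = 11.0 * 1396 / 1000
Charge = 15.36 kg

15.36


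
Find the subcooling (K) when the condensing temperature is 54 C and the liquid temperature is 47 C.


Subcooling = T_cond - T_liquid
Subcooling = 54 - 47
Subcooling = 7 K

7


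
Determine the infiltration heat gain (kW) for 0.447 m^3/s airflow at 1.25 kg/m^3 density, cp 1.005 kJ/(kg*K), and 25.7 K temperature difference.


Q = V_dot * rho * cp * dT
Q = 0.447 * 1.25 * 1.005 * 25.7
Q = 14.432 kW

14.432


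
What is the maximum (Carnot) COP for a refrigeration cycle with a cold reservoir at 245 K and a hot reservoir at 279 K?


dT = 279 - 245 = 34 K
COP_carnot = T_cold / dT = 245 / 34
COP_carnot = 7.206

7.206


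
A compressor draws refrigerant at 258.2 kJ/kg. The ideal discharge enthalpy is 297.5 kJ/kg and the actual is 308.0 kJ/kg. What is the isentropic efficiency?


dh_ideal = 297.5 - 258.2 = 39.3 kJ/kg
dh_actual = 308.0 - 258.2 = 49.8 kJ/kg
eta_s = dh_ideal / dh_actual = 39.3 / 49.8
eta_s = 0.7892

0.7892


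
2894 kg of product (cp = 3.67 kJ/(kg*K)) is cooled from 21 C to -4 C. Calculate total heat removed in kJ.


dT = 21 - (-4) = 25 K
Q = m * cp * dT = 2894 * 3.67 * 25
Q = 265525 kJ

265525


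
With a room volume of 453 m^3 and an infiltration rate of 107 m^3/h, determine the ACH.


ACH = flow / volume
ACH = 107 / 453
ACH = 0.236

0.236


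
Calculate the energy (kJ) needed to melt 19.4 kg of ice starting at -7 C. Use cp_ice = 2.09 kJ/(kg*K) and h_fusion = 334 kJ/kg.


Sensible heat = cp * dT = 2.09 * 7 = 14.63 kJ/kg
Total per kg = 14.63 + 334 = 348.63 kJ/kg
Q = m * total = 19.4 * 348.63
Q = 6763.4 kJ

6763.4


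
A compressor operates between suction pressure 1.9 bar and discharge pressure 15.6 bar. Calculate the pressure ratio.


PR = P_high / P_low
PR = 15.6 / 1.9
PR = 8.211

8.211


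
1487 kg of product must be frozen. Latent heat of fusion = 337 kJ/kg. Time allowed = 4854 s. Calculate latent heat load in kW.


Q_lat = m * h_fg / t
Q_lat = 1487 * 337 / 4854
Q_lat = 103.24 kW

103.24


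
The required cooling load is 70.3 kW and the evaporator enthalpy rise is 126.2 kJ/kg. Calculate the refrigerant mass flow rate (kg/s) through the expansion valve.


m_dot = Q / dh
m_dot = 70.3 / 126.2
m_dot = 0.5571 kg/s

0.5571


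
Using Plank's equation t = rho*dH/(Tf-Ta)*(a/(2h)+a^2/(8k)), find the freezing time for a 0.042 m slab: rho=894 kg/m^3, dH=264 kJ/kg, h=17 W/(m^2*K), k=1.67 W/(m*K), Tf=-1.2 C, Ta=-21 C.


dT = -1.2 - (-21) = 19.8 K
term1 = a/(2h) = 0.042/(2*17) = 0.001235294118
term2 = a^2/(8k) = 0.042^2/(8*1.67) = 0.0001320359281
t = rho*dH*1000/dT * (term1 + term2)
t = 894*264*1000/19.8 * (0.001235294118 + 0.0001320359281)
t = 16299 s

16299


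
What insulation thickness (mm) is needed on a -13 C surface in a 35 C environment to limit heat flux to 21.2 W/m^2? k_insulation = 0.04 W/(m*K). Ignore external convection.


dT = 35 - (-13) = 48 K
thickness = k * dT / q_max * 1000
thickness = 0.04 * 48 / 21.2 * 1000
thickness = 90.6 mm

90.6


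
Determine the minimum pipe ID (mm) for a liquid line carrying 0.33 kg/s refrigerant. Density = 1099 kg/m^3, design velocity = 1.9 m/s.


A = m_dot / (rho * v) = 0.33 / (1099 * 1.9) = 0.0001580384081 m^2
d = sqrt(4*A/pi) * 1000
d = 14.2 mm

14.2


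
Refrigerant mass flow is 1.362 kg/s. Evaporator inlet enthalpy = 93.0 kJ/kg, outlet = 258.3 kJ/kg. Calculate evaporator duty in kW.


dh = 258.3 - 93.0 = 165.3 kJ/kg
Q_evap = m_dot * dh = 1.362 * 165.3
Q_evap = 225.14 kW

225.14


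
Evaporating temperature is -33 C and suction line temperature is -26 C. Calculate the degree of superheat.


Superheat = T_suction - T_evap
Superheat = -26 - (-33)
Superheat = 7 K

7


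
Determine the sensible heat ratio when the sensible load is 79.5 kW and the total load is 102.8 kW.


SHR = Q_sensible / Q_total
SHR = 79.5 / 102.8
SHR = 0.773

0.773


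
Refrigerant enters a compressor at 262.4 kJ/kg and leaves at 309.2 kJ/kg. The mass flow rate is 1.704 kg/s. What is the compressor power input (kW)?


dh = 309.2 - 262.4 = 46.8 kJ/kg
W = m_dot * dh = 1.704 * 46.8 = 79.75 kW

79.75
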